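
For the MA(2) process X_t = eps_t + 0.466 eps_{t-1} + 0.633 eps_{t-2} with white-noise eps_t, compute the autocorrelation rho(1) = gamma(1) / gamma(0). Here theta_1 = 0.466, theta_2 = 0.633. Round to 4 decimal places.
\rho(1) = 0.4704

For an MA(q) process with theta_0 = 1, the autocovariance is
  gamma(k) = sigma^2 * sum_{i=0..q-k} theta_i * theta_{i+k},
and rho(k) = gamma(k) / gamma(0). Sigma^2 cancels.
  numerator   = (1)*(0.466) + (0.466)*(0.633) = 0.760978.
  denominator = (1)^2 + (0.466)^2 + (0.633)^2 = 1.617845.
  rho(1) = 0.760978 / 1.617845 = 0.4704.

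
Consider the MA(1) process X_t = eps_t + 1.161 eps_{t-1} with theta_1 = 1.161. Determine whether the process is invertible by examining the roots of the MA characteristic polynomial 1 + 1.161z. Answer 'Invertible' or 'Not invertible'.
\text{Not invertible}

The MA(q) characteristic polynomial is P(z) = 1 + 1.161z.
Invertibility requires all roots to lie outside the unit circle, i.e. |z| > 1 for every root.
This is linear in z: 1 + (1.161) z = 0  =>  z = -1/(1.161) = -0.861326,  |z| = 0.861326.
Moduli of all roots: 0.8613.
All moduli strictly greater than 1? No.
Verdict: Not invertible.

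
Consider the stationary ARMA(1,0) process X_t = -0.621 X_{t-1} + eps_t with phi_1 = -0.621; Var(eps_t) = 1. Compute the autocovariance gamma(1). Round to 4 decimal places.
\gamma(1) = -1.0108

Multiply the model equation by X_{t-k} and take expectations. With theta_0 = psi_0 = 1 and psi_j the MA(infinity) weights, this gives
  gamma(k) - sum_i phi_i gamma(k-i) = c_k,
  c_k = sigma^2 * sum_{j=k..q} theta_j psi_{j-k}   (c_k = 0 for k > q),
using gamma(-m) = gamma(m).
Pure AR (q = 0): c_0 = sigma^2 = 1, c_k = 0 for k >= 1.
Equations for k = 0 and k = 1 (AR order 1):
  gamma(0) = phi_1 gamma(1) + c_0
  gamma(1) = phi_1 gamma(0) + c_1
Substituting the second into the first: gamma(0) (1 - phi_1^2) = c_0 + phi_1 c_1, so
  gamma(0) = c_0 / (1 - phi_1^2) = 1 / (1 - (-0.621)^2) = 1 / 0.614359 = 1.627713.
  gamma(1) = phi_1 gamma(0) = (-0.621)(1.627713) = -1.01081.
Therefore gamma(1) = -1.0108 (to 4 decimal places).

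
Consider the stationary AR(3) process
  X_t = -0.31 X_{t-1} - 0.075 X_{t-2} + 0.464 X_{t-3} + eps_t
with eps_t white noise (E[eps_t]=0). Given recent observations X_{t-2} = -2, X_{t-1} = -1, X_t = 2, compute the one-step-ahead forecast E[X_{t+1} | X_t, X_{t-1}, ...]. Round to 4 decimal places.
E[X_{t+1} \mid \mathcal F_t] = -1.4730

For an AR(p) model X_t = c + sum_i phi_i X_{t-i} + eps_t, the
one-step-ahead conditional mean is
  E[X_{t+1} | X_t, ...] = c + sum_i phi_i X_{t+1-i}.
Substitute known values:
  E[X_{t+1} | ...] = (-0.31) * (2) + (-0.075) * (-1) + (0.464) * (-2)
                   = -1.4730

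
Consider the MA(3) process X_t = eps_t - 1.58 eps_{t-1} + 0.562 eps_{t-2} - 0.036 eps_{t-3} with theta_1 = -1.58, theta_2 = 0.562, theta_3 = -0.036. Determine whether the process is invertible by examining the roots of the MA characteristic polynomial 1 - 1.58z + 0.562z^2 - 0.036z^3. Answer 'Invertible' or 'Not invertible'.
\text{Not invertible}

The MA(q) characteristic polynomial is P(z) = 1 - 1.58z + 0.562z^2 - 0.036z^3.
Invertibility requires all roots to lie outside the unit circle, i.e. |z| > 1 for every root.
Degree 3: look for a simple real root z0 first, then factor out (1 - z/z0) and solve the remaining quadratic.
Testing z0 = 2.5: P(2.5) = 1 + (-1.58)(2.5) + (0.562)(2.5)^2 + (-0.036)(2.5)^3
  = 1 + (-3.95) + (3.5125) + (-0.5625) = 0.  So z_0 = 2.5 is a root, |z_0| = 2.5.
Divide out the factor (1 - 0.4 z) = (1 - z/z0) (since 1/z0 = 0.4):
  P(z) = (1 - 0.4 z)(1 + (-1.18) z + (0.09) z^2)
  [check: z-coef -1.18 - (0.4) = -1.58; z^2-coef 0.09 - (0.4)(-1.18) = 0.562; z^3-coef -(0.4)(0.09) = -0.036.]
Remaining roots from the quadratic factor 1 + (-1.18) z + (0.09) z^2:
  Set 1 + (-1.18) z + (0.09) z^2 = 0, i.e. a z^2 + b z + c = 0 with a = 0.09, b = -1.18, c = 1.
  Discriminant D = b^2 - 4ac = (-1.18)^2 - 4*(0.09)*1 = 1.3924 - (0.36) = 1.0324.
  D >= 0, so the roots are real: z = (-b +/- sqrt(D)) / (2a) = (1.18 +/- 1.016071) / (0.18).
    z_1 = (1.18 + 1.016071) / (0.18) = 12.2004,   |z_1| = 12.2004.
    z_2 = (1.18 - 1.016071) / (0.18) = 0.9107,   |z_2| = 0.9107.
Moduli of all roots: 2.5000, 12.2004, 0.9107.
All moduli strictly greater than 1? No.
Verdict: Not invertible.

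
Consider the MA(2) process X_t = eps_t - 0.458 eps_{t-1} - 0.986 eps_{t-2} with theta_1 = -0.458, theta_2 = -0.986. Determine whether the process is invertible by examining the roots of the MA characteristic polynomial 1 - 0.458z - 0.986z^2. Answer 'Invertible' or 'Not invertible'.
\text{Not invertible}

The MA(q) characteristic polynomial is P(z) = 1 - 0.458z - 0.986z^2.
Invertibility requires all roots to lie outside the unit circle, i.e. |z| > 1 for every root.
Set 1 + (-0.458) z + (-0.986) z^2 = 0, i.e. a z^2 + b z + c = 0 with a = -0.986, b = -0.458, c = 1.
Discriminant D = b^2 - 4ac = (-0.458)^2 - 4*(-0.986)*1 = 0.209764 - (-3.944) = 4.153764.
D >= 0, so the roots are real: z = (-b +/- sqrt(D)) / (2a) = (0.458 +/- 2.038079) / (-1.972).
  z_1 = (0.458 + 2.038079) / (-1.972) = -1.2658,   |z_1| = 1.2658.
  z_2 = (0.458 - 2.038079) / (-1.972) = 0.8013,   |z_2| = 0.8013.
Moduli of all roots: 1.2658, 0.8013.
All moduli strictly greater than 1? No.
Verdict: Not invertible.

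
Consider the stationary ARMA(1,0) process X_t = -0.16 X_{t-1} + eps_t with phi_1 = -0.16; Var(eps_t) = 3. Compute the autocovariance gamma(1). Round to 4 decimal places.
\gamma(1) = -0.4926

Multiply the model equation by X_{t-k} and take expectations. With theta_0 = psi_0 = 1 and psi_j the MA(infinity) weights, this gives
  gamma(k) - sum_i phi_i gamma(k-i) = c_k,
  c_k = sigma^2 * sum_{j=k..q} theta_j psi_{j-k}   (c_k = 0 for k > q),
using gamma(-m) = gamma(m).
Pure AR (q = 0): c_0 = sigma^2 = 3, c_k = 0 for k >= 1.
Equations for k = 0 and k = 1 (AR order 1):
  gamma(0) = phi_1 gamma(1) + c_0
  gamma(1) = phi_1 gamma(0) + c_1
Substituting the second into the first: gamma(0) (1 - phi_1^2) = c_0 + phi_1 c_1, so
  gamma(0) = c_0 / (1 - phi_1^2) = 3 / (1 - (-0.16)^2) = 3 / 0.9744 = 3.078818.
  gamma(1) = phi_1 gamma(0) = (-0.16)(3.078818) = -0.492611.
Therefore gamma(1) = -0.4926 (to 4 decimal places).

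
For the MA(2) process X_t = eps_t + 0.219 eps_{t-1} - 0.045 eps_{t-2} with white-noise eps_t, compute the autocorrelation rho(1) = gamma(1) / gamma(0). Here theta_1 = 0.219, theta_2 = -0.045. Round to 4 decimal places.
\rho(1) = 0.1992

For an MA(q) process with theta_0 = 1, the autocovariance is
  gamma(k) = sigma^2 * sum_{i=0..q-k} theta_i * theta_{i+k},
and rho(k) = gamma(k) / gamma(0). Sigma^2 cancels.
  numerator   = (1)*(0.219) + (0.219)*(-0.045) = 0.209145.
  denominator = (1)^2 + (0.219)^2 + (-0.045)^2 = 1.049986.
  rho(1) = 0.209145 / 1.049986 = 0.1992.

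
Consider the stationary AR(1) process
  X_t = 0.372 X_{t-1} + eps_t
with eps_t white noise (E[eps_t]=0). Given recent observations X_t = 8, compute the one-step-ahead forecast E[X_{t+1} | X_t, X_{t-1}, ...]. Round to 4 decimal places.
E[X_{t+1} \mid \mathcal F_t] = 2.9760

For an AR(p) model X_t = c + sum_i phi_i X_{t-i} + eps_t, the
one-step-ahead conditional mean is
  E[X_{t+1} | X_t, ...] = c + sum_i phi_i X_{t+1-i}.
Substitute known values:
  E[X_{t+1} | ...] = (0.372) * (8)
                   = 2.9760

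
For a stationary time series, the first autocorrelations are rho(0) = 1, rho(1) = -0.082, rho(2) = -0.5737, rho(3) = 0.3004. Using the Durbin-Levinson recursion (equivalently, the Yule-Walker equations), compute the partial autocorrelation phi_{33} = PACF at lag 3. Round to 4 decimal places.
\phi_{33} = 0.2721

The PACF at lag k is phi_{kk}, the last component of the solution
to the Yule-Walker system G_k phi = r_k where
  (G_k)_{ij} = rho(|i - j|), (r_k)_i = rho(i), i,j = 1..k.
Equivalently, Durbin-Levinson gives phi_{kk} iteratively:
  phi_{11} = rho(1)
  phi_{kk} = [rho(k) - sum_{j=1..k-1} phi_{k-1,j} rho(k-j)]
            / [1 - sum_{j=1..k-1} phi_{k-1,j} rho(j)],
  phi_{k,j} = phi_{k-1,j} - phi_{kk} phi_{k-1,k-j},  j = 1..k-1.
Step k = 1:
  phi_11 = rho(1) = -0.082.
Step k = 2:
  phi_22 = [rho(2) - phi_11 rho(1)] / [1 - phi_11 rho(1)] = [-0.5737 - (-0.082)(-0.082)] / [1 - (-0.082)(-0.082)]
         = -0.580424 / 0.993276 = -0.584353.
  Update: phi_21 = phi_11 - phi_22 phi_11 = -0.082 - (-0.584353)(-0.082) = -0.129917.
Step k = 3:
  phi_33 = [rho(3) - phi_21 rho(2) - phi_22 rho(1)] / [1 - phi_21 rho(1) - phi_22 rho(2)]
    numerator   = 0.3004 - (-0.129917)(-0.5737) - (-0.584353)(-0.082) = 0.17794968
    denominator = 1 - (-0.129917)(-0.082) - (-0.584353)(-0.5737) = 0.65410338
  phi_33 = 0.17794968 / 0.65410338 = 0.2721.
Therefore phi_{33} = 0.2721.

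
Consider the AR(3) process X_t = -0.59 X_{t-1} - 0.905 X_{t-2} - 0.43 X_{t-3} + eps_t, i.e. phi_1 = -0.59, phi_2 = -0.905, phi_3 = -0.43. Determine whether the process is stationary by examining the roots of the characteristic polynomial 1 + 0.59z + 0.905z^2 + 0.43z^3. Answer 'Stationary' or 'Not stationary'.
\text{Stationary}

The AR(p) characteristic polynomial is P(z) = 1 + 0.59z + 0.905z^2 + 0.43z^3.
Stationarity requires all roots to lie outside the unit circle, i.e. |z| > 1 for every root.
Degree 3: look for a simple real root z0 first, then factor out (1 - z/z0) and solve the remaining quadratic.
Testing z0 = -2: P(-2) = 1 + (0.59)(-2) + (0.905)(-2)^2 + (0.43)(-2)^3
  = 1 + (-1.18) + (3.62) + (-3.44) = 0.  So z_0 = -2 is a root, |z_0| = 2.
Divide out the factor (1 + 0.5 z) = (1 - z/z0) (since 1/z0 = -0.5):
  P(z) = (1 + 0.5 z)(1 + (0.09) z + (0.86) z^2)
  [check: z-coef 0.09 - (-0.5) = 0.59; z^2-coef 0.86 - (-0.5)(0.09) = 0.905; z^3-coef -(-0.5)(0.86) = 0.43.]
Remaining roots from the quadratic factor 1 + (0.09) z + (0.86) z^2:
  Set 1 + (0.09) z + (0.86) z^2 = 0, i.e. a z^2 + b z + c = 0 with a = 0.86, b = 0.09, c = 1.
  Discriminant D = b^2 - 4ac = (0.09)^2 - 4*(0.86)*1 = 0.0081 - (3.44) = -3.4319.
  D < 0, so the roots are the complex-conjugate pair z = (-b +/- i sqrt(-D)) / (2a) = -0.0523 +/- 1.0771i.
  For a conjugate pair |z|^2 = z * conj(z) = (product of roots) = c/a = 1/(0.86) = 1.162791, so |z| = sqrt(1.162791) = 1.0783 for both roots.
Moduli of all roots: 2.0000, 1.0783, 1.0783.
All moduli strictly greater than 1? Yes.
Verdict: Stationary.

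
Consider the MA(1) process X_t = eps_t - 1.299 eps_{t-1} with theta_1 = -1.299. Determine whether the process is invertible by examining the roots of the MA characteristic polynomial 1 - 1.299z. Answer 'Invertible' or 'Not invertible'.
\text{Not invertible}

The MA(q) characteristic polynomial is P(z) = 1 - 1.299z.
Invertibility requires all roots to lie outside the unit circle, i.e. |z| > 1 for every root.
This is linear in z: 1 + (-1.299) z = 0  =>  z = -1/(-1.299) = 0.769823,  |z| = 0.769823.
Moduli of all roots: 0.7698.
All moduli strictly greater than 1? No.
Verdict: Not invertible.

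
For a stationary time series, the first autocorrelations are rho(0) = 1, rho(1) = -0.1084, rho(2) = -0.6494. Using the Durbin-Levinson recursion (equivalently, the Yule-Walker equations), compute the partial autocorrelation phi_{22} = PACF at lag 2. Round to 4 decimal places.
\phi_{22} = -0.6690

The PACF at lag k is phi_{kk}, the last component of the solution
to the Yule-Walker system G_k phi = r_k where
  (G_k)_{ij} = rho(|i - j|), (r_k)_i = rho(i), i,j = 1..k.
Equivalently, Durbin-Levinson gives phi_{kk} iteratively:
  phi_{11} = rho(1)
  phi_{kk} = [rho(k) - sum_{j=1..k-1} phi_{k-1,j} rho(k-j)]
            / [1 - sum_{j=1..k-1} phi_{k-1,j} rho(j)],
  phi_{k,j} = phi_{k-1,j} - phi_{kk} phi_{k-1,k-j},  j = 1..k-1.
Step k = 1:
  phi_11 = rho(1) = -0.1084.
Step k = 2:
  phi_22 = [rho(2) - phi_11 rho(1)] / [1 - phi_11 rho(1)] = [-0.6494 - (-0.1084)(-0.1084)] / [1 - (-0.1084)(-0.1084)]
         = -0.66115056 / 0.98824944 = -0.669.
Therefore phi_{22} = -0.6690.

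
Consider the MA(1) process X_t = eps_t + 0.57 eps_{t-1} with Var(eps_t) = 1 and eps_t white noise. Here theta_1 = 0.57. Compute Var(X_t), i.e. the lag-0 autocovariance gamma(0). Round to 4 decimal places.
\gamma(0) = 1.3249

For an MA(q) process X_t = eps_t + sum_i theta_i eps_{t-i} with
Var(eps_t) = sigma^2, the variance is
  gamma(0) = sigma^2 * (1 + sum_i theta_i^2).
  sum_i theta_i^2 = (0.57)^2 = 0.3249.
  gamma(0) = 1 * (1 + 0.3249) = 1 * 1.3249 = 1.3249.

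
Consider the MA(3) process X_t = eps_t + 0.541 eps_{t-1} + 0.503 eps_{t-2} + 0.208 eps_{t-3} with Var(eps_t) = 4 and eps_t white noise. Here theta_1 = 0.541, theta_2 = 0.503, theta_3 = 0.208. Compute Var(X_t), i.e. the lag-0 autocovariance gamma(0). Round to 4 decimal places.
\gamma(0) = 6.3558

For an MA(q) process X_t = eps_t + sum_i theta_i eps_{t-i} with
Var(eps_t) = sigma^2, the variance is
  gamma(0) = sigma^2 * (1 + sum_i theta_i^2).
  sum_i theta_i^2 = (0.541)^2 + (0.503)^2 + (0.208)^2 = 0.292681 + 0.253009 + 0.043264 = 0.588954.
  gamma(0) = 4 * (1 + 0.588954) = 4 * 1.588954 = 6.355816, which rounds to 6.3558.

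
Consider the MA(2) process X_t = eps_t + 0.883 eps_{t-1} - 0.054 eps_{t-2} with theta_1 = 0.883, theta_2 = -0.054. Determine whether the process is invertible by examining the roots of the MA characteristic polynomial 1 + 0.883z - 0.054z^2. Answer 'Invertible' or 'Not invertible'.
\text{Invertible}

The MA(q) characteristic polynomial is P(z) = 1 + 0.883z - 0.054z^2.
Invertibility requires all roots to lie outside the unit circle, i.e. |z| > 1 for every root.
Set 1 + (0.883) z + (-0.054) z^2 = 0, i.e. a z^2 + b z + c = 0 with a = -0.054, b = 0.883, c = 1.
Discriminant D = b^2 - 4ac = (0.883)^2 - 4*(-0.054)*1 = 0.779689 - (-0.216) = 0.995689.
D >= 0, so the roots are real: z = (-b +/- sqrt(D)) / (2a) = (-0.883 +/- 0.997842) / (-0.108).
  z_1 = (-0.883 + 0.997842) / (-0.108) = -1.0634,   |z_1| = 1.0634.
  z_2 = (-0.883 - 0.997842) / (-0.108) = 17.4152,   |z_2| = 17.4152.
Moduli of all roots: 1.0634, 17.4152.
All moduli strictly greater than 1? Yes.
Verdict: Invertible.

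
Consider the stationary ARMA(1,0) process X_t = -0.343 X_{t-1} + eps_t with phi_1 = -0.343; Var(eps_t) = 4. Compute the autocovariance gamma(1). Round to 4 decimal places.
\gamma(1) = -1.5549

Multiply the model equation by X_{t-k} and take expectations. With theta_0 = psi_0 = 1 and psi_j the MA(infinity) weights, this gives
  gamma(k) - sum_i phi_i gamma(k-i) = c_k,
  c_k = sigma^2 * sum_{j=k..q} theta_j psi_{j-k}   (c_k = 0 for k > q),
using gamma(-m) = gamma(m).
Pure AR (q = 0): c_0 = sigma^2 = 4, c_k = 0 for k >= 1.
Equations for k = 0 and k = 1 (AR order 1):
  gamma(0) = phi_1 gamma(1) + c_0
  gamma(1) = phi_1 gamma(0) + c_1
Substituting the second into the first: gamma(0) (1 - phi_1^2) = c_0 + phi_1 c_1, so
  gamma(0) = c_0 / (1 - phi_1^2) = 4 / (1 - (-0.343)^2) = 4 / 0.882351 = 4.533343.
  gamma(1) = phi_1 gamma(0) = (-0.343)(4.533343) = -1.554937.
Therefore gamma(1) = -1.5549 (to 4 decimal places).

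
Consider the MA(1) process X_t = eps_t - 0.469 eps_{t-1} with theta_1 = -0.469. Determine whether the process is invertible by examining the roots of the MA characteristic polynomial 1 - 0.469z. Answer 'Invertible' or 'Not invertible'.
\text{Invertible}

The MA(q) characteristic polynomial is P(z) = 1 - 0.469z.
Invertibility requires all roots to lie outside the unit circle, i.e. |z| > 1 for every root.
This is linear in z: 1 + (-0.469) z = 0  =>  z = -1/(-0.469) = 2.132196,  |z| = 2.132196.
Moduli of all roots: 2.1322.
All moduli strictly greater than 1? Yes.
Verdict: Invertible.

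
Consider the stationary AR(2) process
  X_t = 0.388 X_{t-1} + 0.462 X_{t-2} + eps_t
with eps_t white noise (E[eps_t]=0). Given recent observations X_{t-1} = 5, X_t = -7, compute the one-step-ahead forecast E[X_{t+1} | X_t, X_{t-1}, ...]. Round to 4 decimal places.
E[X_{t+1} \mid \mathcal F_t] = -0.4060

For an AR(p) model X_t = c + sum_i phi_i X_{t-i} + eps_t, the
one-step-ahead conditional mean is
  E[X_{t+1} | X_t, ...] = c + sum_i phi_i X_{t+1-i}.
Substitute known values:
  E[X_{t+1} | ...] = (0.388) * (-7) + (0.462) * (5)
                   = -0.4060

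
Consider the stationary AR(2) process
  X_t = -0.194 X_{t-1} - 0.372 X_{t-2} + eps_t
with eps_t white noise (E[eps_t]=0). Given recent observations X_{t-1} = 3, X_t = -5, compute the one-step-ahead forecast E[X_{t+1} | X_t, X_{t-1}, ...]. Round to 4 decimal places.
E[X_{t+1} \mid \mathcal F_t] = -0.1460

For an AR(p) model X_t = c + sum_i phi_i X_{t-i} + eps_t, the
one-step-ahead conditional mean is
  E[X_{t+1} | X_t, ...] = c + sum_i phi_i X_{t+1-i}.
Substitute known values:
  E[X_{t+1} | ...] = (-0.194) * (-5) + (-0.372) * (3)
                   = -0.1460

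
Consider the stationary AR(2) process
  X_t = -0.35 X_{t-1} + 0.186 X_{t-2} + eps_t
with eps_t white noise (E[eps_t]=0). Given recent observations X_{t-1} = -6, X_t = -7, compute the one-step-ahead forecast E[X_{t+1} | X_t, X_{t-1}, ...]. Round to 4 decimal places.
E[X_{t+1} \mid \mathcal F_t] = 1.3340

For an AR(p) model X_t = c + sum_i phi_i X_{t-i} + eps_t, the
one-step-ahead conditional mean is
  E[X_{t+1} | X_t, ...] = c + sum_i phi_i X_{t+1-i}.
Substitute known values:
  E[X_{t+1} | ...] = (-0.35) * (-7) + (0.186) * (-6)
                   = 1.3340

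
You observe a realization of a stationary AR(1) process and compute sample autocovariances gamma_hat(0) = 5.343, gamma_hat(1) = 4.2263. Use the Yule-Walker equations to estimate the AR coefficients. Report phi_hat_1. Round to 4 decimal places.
\hat\phi_{1} = 0.7910

The Yule-Walker equations for an AR(p) process read, in matrix form,
  Gamma_p phi = r_p,   with   (Gamma_p)_{ij} = gamma(|i - j|),
                       (r_p)_i = gamma(i),   i,j = 1..p.
Substitute the sample gammas (Toeplitz matrix and right-hand side of size 1):
  Gamma_p = [[5.343]]
  r_p     = [4.2263]
With p = 1 this is the single equation gamma(0) phi_1 = gamma(1):
  phi_hat_1 = gamma(1) / gamma(0) = 4.2263 / 5.343 = 0.7910.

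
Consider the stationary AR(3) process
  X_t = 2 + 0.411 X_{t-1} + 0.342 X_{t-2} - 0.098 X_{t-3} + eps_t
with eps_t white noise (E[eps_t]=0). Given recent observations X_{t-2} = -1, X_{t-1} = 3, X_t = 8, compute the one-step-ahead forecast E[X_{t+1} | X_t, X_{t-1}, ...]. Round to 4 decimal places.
E[X_{t+1} \mid \mathcal F_t] = 6.4120

For an AR(p) model X_t = c + sum_i phi_i X_{t-i} + eps_t, the
one-step-ahead conditional mean is
  E[X_{t+1} | X_t, ...] = c + sum_i phi_i X_{t+1-i}.
Substitute known values:
  E[X_{t+1} | ...] = 2 + (0.411) * (8) + (0.342) * (3) + (-0.098) * (-1)
                   = 6.4120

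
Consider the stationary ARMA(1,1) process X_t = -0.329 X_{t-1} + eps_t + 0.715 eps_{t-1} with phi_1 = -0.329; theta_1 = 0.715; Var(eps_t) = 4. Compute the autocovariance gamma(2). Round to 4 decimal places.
\gamma(2) = -0.4356

Multiply the model equation by X_{t-k} and take expectations. With theta_0 = psi_0 = 1 and psi_j the MA(infinity) weights, this gives
  gamma(k) - sum_i phi_i gamma(k-i) = c_k,
  c_k = sigma^2 * sum_{j=k..q} theta_j psi_{j-k}   (c_k = 0 for k > q),
using gamma(-m) = gamma(m).
psi-weights needed (psi_j = theta_j + sum_i phi_i psi_{j-i}):
  psi_1 = theta_1 + phi_1 = 0.715 + (-0.329) = 0.386
Right-hand sides:
  c_0 = sigma^2 (1 + theta_1 psi_1) = 4 * (1 + (0.715)(0.386)) = 4 * 1.27599 = 5.10396
  c_1 = sigma^2 theta_1 = 4 * (0.715) = 2.86
  c_2 = 0
Equations for k = 0 and k = 1 (AR order 1):
  gamma(0) = phi_1 gamma(1) + c_0
  gamma(1) = phi_1 gamma(0) + c_1
Substituting the second into the first: gamma(0) (1 - phi_1^2) = c_0 + phi_1 c_1, so
  gamma(0) = (c_0 + phi_1 c_1) / (1 - phi_1^2) = (5.10396 + (-0.329)(2.86)) / (1 - (-0.329)^2) = 4.16302 / 0.891759 = 4.668324.
  gamma(1) = phi_1 gamma(0) + c_1 = (-0.329)(4.668324) + (2.86) = 1.324121.
For k = 2 (> q): gamma(2) = phi_1 gamma(1) = (-0.329)(1.324121) = -0.435636.
Therefore gamma(2) = -0.4356 (to 4 decimal places).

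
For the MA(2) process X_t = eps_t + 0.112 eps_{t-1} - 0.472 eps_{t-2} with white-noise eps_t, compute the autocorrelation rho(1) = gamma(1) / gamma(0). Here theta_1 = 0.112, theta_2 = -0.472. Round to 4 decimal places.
\rho(1) = 0.0479

For an MA(q) process with theta_0 = 1, the autocovariance is
  gamma(k) = sigma^2 * sum_{i=0..q-k} theta_i * theta_{i+k},
and rho(k) = gamma(k) / gamma(0). Sigma^2 cancels.
  numerator   = (1)*(0.112) + (0.112)*(-0.472) = 0.059136.
  denominator = (1)^2 + (0.112)^2 + (-0.472)^2 = 1.235328.
  rho(1) = 0.059136 / 1.235328 = 0.0479.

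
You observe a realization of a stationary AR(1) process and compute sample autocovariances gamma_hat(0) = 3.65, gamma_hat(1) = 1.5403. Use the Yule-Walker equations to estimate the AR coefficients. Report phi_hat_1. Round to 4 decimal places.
\hat\phi_{1} = 0.4220

The Yule-Walker equations for an AR(p) process read, in matrix form,
  Gamma_p phi = r_p,   with   (Gamma_p)_{ij} = gamma(|i - j|),
                       (r_p)_i = gamma(i),   i,j = 1..p.
Substitute the sample gammas (Toeplitz matrix and right-hand side of size 1):
  Gamma_p = [[3.65]]
  r_p     = [1.5403]
With p = 1 this is the single equation gamma(0) phi_1 = gamma(1):
  phi_hat_1 = gamma(1) / gamma(0) = 1.5403 / 3.65 = 0.4220.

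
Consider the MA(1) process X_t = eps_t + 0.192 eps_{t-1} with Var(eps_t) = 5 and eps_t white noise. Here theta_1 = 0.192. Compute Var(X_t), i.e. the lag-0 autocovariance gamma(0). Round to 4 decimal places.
\gamma(0) = 5.1843

For an MA(q) process X_t = eps_t + sum_i theta_i eps_{t-i} with
Var(eps_t) = sigma^2, the variance is
  gamma(0) = sigma^2 * (1 + sum_i theta_i^2).
  sum_i theta_i^2 = (0.192)^2 = 0.036864.
  gamma(0) = 5 * (1 + 0.036864) = 5 * 1.036864 = 5.18432, which rounds to 5.1843.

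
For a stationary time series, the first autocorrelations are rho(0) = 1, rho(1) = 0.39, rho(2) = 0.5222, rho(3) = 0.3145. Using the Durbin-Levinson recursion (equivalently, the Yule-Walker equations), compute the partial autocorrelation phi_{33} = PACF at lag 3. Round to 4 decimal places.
\phi_{33} = 0.0430

The PACF at lag k is phi_{kk}, the last component of the solution
to the Yule-Walker system G_k phi = r_k where
  (G_k)_{ij} = rho(|i - j|), (r_k)_i = rho(i), i,j = 1..k.
Equivalently, Durbin-Levinson gives phi_{kk} iteratively:
  phi_{11} = rho(1)
  phi_{kk} = [rho(k) - sum_{j=1..k-1} phi_{k-1,j} rho(k-j)]
            / [1 - sum_{j=1..k-1} phi_{k-1,j} rho(j)],
  phi_{k,j} = phi_{k-1,j} - phi_{kk} phi_{k-1,k-j},  j = 1..k-1.
Step k = 1:
  phi_11 = rho(1) = 0.39.
Step k = 2:
  phi_22 = [rho(2) - phi_11 rho(1)] / [1 - phi_11 rho(1)] = [0.5222 - (0.39)(0.39)] / [1 - (0.39)(0.39)]
         = 0.3701 / 0.8479 = 0.43649.
  Update: phi_21 = phi_11 - phi_22 phi_11 = 0.39 - (0.43649)(0.39) = 0.219769.
Step k = 3:
  phi_33 = [rho(3) - phi_21 rho(2) - phi_22 rho(1)] / [1 - phi_21 rho(1) - phi_22 rho(2)]
    numerator   = 0.3145 - (0.219769)(0.5222) - (0.43649)(0.39) = 0.02950555
    denominator = 1 - (0.219769)(0.39) - (0.43649)(0.5222) = 0.68635499
  phi_33 = 0.02950555 / 0.68635499 = 0.043.
Therefore phi_{33} = 0.0430.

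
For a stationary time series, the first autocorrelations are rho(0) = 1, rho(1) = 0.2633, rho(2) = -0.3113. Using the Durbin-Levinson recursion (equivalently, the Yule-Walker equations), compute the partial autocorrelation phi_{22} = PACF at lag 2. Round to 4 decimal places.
\phi_{22} = -0.4090

The PACF at lag k is phi_{kk}, the last component of the solution
to the Yule-Walker system G_k phi = r_k where
  (G_k)_{ij} = rho(|i - j|), (r_k)_i = rho(i), i,j = 1..k.
Equivalently, Durbin-Levinson gives phi_{kk} iteratively:
  phi_{11} = rho(1)
  phi_{kk} = [rho(k) - sum_{j=1..k-1} phi_{k-1,j} rho(k-j)]
            / [1 - sum_{j=1..k-1} phi_{k-1,j} rho(j)],
  phi_{k,j} = phi_{k-1,j} - phi_{kk} phi_{k-1,k-j},  j = 1..k-1.
Step k = 1:
  phi_11 = rho(1) = 0.2633.
Step k = 2:
  phi_22 = [rho(2) - phi_11 rho(1)] / [1 - phi_11 rho(1)] = [-0.3113 - (0.2633)(0.2633)] / [1 - (0.2633)(0.2633)]
         = -0.38062689 / 0.93067311 = -0.409.
Therefore phi_{22} = -0.4090.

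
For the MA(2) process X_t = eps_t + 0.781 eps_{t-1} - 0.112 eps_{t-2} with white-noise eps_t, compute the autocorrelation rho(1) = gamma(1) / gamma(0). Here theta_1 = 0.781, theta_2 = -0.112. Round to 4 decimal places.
\rho(1) = 0.4274

For an MA(q) process with theta_0 = 1, the autocovariance is
  gamma(k) = sigma^2 * sum_{i=0..q-k} theta_i * theta_{i+k},
and rho(k) = gamma(k) / gamma(0). Sigma^2 cancels.
  numerator   = (1)*(0.781) + (0.781)*(-0.112) = 0.693528.
  denominator = (1)^2 + (0.781)^2 + (-0.112)^2 = 1.622505.
  rho(1) = 0.693528 / 1.622505 = 0.4274.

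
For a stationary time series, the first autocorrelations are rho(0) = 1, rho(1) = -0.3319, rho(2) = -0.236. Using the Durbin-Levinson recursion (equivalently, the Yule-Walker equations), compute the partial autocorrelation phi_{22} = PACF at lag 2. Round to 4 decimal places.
\phi_{22} = -0.3890

The PACF at lag k is phi_{kk}, the last component of the solution
to the Yule-Walker system G_k phi = r_k where
  (G_k)_{ij} = rho(|i - j|), (r_k)_i = rho(i), i,j = 1..k.
Equivalently, Durbin-Levinson gives phi_{kk} iteratively:
  phi_{11} = rho(1)
  phi_{kk} = [rho(k) - sum_{j=1..k-1} phi_{k-1,j} rho(k-j)]
            / [1 - sum_{j=1..k-1} phi_{k-1,j} rho(j)],
  phi_{k,j} = phi_{k-1,j} - phi_{kk} phi_{k-1,k-j},  j = 1..k-1.
Step k = 1:
  phi_11 = rho(1) = -0.3319.
Step k = 2:
  phi_22 = [rho(2) - phi_11 rho(1)] / [1 - phi_11 rho(1)] = [-0.236 - (-0.3319)(-0.3319)] / [1 - (-0.3319)(-0.3319)]
         = -0.34615761 / 0.88984239 = -0.389.
Therefore phi_{22} = -0.3890.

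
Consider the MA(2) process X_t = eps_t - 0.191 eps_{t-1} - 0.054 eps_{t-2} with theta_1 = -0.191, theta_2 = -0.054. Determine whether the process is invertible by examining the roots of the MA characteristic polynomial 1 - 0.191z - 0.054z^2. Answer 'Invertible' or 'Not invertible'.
\text{Invertible}

The MA(q) characteristic polynomial is P(z) = 1 - 0.191z - 0.054z^2.
Invertibility requires all roots to lie outside the unit circle, i.e. |z| > 1 for every root.
Set 1 + (-0.191) z + (-0.054) z^2 = 0, i.e. a z^2 + b z + c = 0 with a = -0.054, b = -0.191, c = 1.
Discriminant D = b^2 - 4ac = (-0.191)^2 - 4*(-0.054)*1 = 0.036481 - (-0.216) = 0.252481.
D >= 0, so the roots are real: z = (-b +/- sqrt(D)) / (2a) = (0.191 +/- 0.502475) / (-0.108).
  z_1 = (0.191 + 0.502475) / (-0.108) = -6.4211,   |z_1| = 6.4211.
  z_2 = (0.191 - 0.502475) / (-0.108) = 2.884,   |z_2| = 2.884.
Moduli of all roots: 6.4211, 2.8840.
All moduli strictly greater than 1? Yes.
Verdict: Invertible.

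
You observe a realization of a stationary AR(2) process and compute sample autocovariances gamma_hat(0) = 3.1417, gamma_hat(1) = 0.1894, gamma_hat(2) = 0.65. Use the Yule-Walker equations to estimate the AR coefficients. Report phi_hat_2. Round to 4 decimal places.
\hat\phi_{2} = 0.2040

The Yule-Walker equations for an AR(p) process read, in matrix form,
  Gamma_p phi = r_p,   with   (Gamma_p)_{ij} = gamma(|i - j|),
                       (r_p)_i = gamma(i),   i,j = 1..p.
Substitute the sample gammas (Toeplitz matrix and right-hand side of size 2):
  Gamma_p = [[3.1417, 0.1894], [0.1894, 3.1417]]
  r_p     = [0.1894, 0.65]
Written out:
  3.1417 phi_1 + 0.1894 phi_2 = 0.1894
  0.1894 phi_1 + 3.1417 phi_2 = 0.65
Solve by Cramer's rule:
  det = gamma(0)^2 - gamma(1)^2 = (3.1417)^2 - (0.1894)^2 = 9.87027889 - 0.03587236 = 9.83440653
  phi_hat_1 = [gamma(1) gamma(0) - gamma(1) gamma(2)] / det = [(0.1894)(3.1417) - (0.1894)(0.65)] / 9.83440653 = 0.47192798 / 9.83440653 = 0.048
  phi_hat_2 = [gamma(0) gamma(2) - gamma(1)^2] / det = [(3.1417)(0.65) - (0.1894)^2] / 9.83440653 = 2.00623264 / 9.83440653 = 0.204
So phi_hat = [0.0480, 0.2040].
Therefore phi_hat_2 = 0.2040.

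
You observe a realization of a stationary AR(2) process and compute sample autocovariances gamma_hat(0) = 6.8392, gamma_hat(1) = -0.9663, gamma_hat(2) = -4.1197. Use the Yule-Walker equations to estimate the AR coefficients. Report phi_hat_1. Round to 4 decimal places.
\hat\phi_{1} = -0.2310

The Yule-Walker equations for an AR(p) process read, in matrix form,
  Gamma_p phi = r_p,   with   (Gamma_p)_{ij} = gamma(|i - j|),
                       (r_p)_i = gamma(i),   i,j = 1..p.
Substitute the sample gammas (Toeplitz matrix and right-hand side of size 2):
  Gamma_p = [[6.8392, -0.9663], [-0.9663, 6.8392]]
  r_p     = [-0.9663, -4.1197]
Written out:
  6.8392 phi_1 - 0.9663 phi_2 = -0.9663
  -0.9663 phi_1 + 6.8392 phi_2 = -4.1197
Solve by Cramer's rule:
  det = gamma(0)^2 - gamma(1)^2 = (6.8392)^2 - (-0.9663)^2 = 46.77465664 - 0.93373569 = 45.84092095
  phi_hat_1 = [gamma(1) gamma(0) - gamma(1) gamma(2)] / det = [(-0.9663)(6.8392) - (-0.9663)(-4.1197)] / 45.84092095 = -10.58958507 / 45.84092095 = -0.231
  phi_hat_2 = [gamma(0) gamma(2) - gamma(1)^2] / det = [(6.8392)(-4.1197) - (-0.9663)^2] / 45.84092095 = -29.10918793 / 45.84092095 = -0.635
So phi_hat = [-0.2310, -0.6350].
Therefore phi_hat_1 = -0.2310.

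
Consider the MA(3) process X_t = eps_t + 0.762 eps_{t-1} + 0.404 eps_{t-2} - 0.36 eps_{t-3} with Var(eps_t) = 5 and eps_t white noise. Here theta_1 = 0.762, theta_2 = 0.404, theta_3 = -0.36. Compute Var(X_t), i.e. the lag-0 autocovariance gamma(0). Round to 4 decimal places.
\gamma(0) = 9.3673

For an MA(q) process X_t = eps_t + sum_i theta_i eps_{t-i} with
Var(eps_t) = sigma^2, the variance is
  gamma(0) = sigma^2 * (1 + sum_i theta_i^2).
  sum_i theta_i^2 = (0.762)^2 + (0.404)^2 + (-0.36)^2 = 0.580644 + 0.163216 + 0.1296 = 0.87346.
  gamma(0) = 5 * (1 + 0.87346) = 5 * 1.87346 = 9.3673.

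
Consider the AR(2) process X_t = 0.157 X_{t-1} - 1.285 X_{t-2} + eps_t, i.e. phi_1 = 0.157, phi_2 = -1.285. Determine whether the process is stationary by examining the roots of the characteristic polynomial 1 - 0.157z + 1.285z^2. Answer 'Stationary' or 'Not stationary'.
\text{Not stationary}

The AR(p) characteristic polynomial is P(z) = 1 - 0.157z + 1.285z^2.
Stationarity requires all roots to lie outside the unit circle, i.e. |z| > 1 for every root.
Set 1 + (-0.157) z + (1.285) z^2 = 0, i.e. a z^2 + b z + c = 0 with a = 1.285, b = -0.157, c = 1.
Discriminant D = b^2 - 4ac = (-0.157)^2 - 4*(1.285)*1 = 0.024649 - (5.14) = -5.115351.
D < 0, so the roots are the complex-conjugate pair z = (-b +/- i sqrt(-D)) / (2a) = 0.0611 +/- 0.88i.
For a conjugate pair |z|^2 = z * conj(z) = (product of roots) = c/a = 1/(1.285) = 0.77821, so |z| = sqrt(0.77821) = 0.8822 for both roots.
Moduli of all roots: 0.8822, 0.8822.
All moduli strictly greater than 1? No.
Verdict: Not stationary.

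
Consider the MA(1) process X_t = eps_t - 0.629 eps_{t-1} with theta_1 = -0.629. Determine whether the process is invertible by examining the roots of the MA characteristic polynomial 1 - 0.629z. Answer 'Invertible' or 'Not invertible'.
\text{Invertible}

The MA(q) characteristic polynomial is P(z) = 1 - 0.629z.
Invertibility requires all roots to lie outside the unit circle, i.e. |z| > 1 for every root.
This is linear in z: 1 + (-0.629) z = 0  =>  z = -1/(-0.629) = 1.589825,  |z| = 1.589825.
Moduli of all roots: 1.5898.
All moduli strictly greater than 1? Yes.
Verdict: Invertible.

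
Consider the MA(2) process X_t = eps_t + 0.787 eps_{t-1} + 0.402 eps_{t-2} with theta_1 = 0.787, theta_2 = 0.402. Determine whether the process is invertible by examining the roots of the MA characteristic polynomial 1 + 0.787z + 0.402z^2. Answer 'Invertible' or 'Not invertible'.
\text{Invertible}

The MA(q) characteristic polynomial is P(z) = 1 + 0.787z + 0.402z^2.
Invertibility requires all roots to lie outside the unit circle, i.e. |z| > 1 for every root.
Set 1 + (0.787) z + (0.402) z^2 = 0, i.e. a z^2 + b z + c = 0 with a = 0.402, b = 0.787, c = 1.
Discriminant D = b^2 - 4ac = (0.787)^2 - 4*(0.402)*1 = 0.619369 - (1.608) = -0.988631.
D < 0, so the roots are the complex-conjugate pair z = (-b +/- i sqrt(-D)) / (2a) = -0.9789 +/- 1.2367i.
For a conjugate pair |z|^2 = z * conj(z) = (product of roots) = c/a = 1/(0.402) = 2.487562, so |z| = sqrt(2.487562) = 1.5772 for both roots.
Moduli of all roots: 1.5772, 1.5772.
All moduli strictly greater than 1? Yes.
Verdict: Invertible.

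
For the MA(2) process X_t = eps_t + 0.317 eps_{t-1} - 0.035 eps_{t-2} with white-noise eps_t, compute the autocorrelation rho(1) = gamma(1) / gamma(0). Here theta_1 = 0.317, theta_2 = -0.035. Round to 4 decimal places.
\rho(1) = 0.2777

For an MA(q) process with theta_0 = 1, the autocovariance is
  gamma(k) = sigma^2 * sum_{i=0..q-k} theta_i * theta_{i+k},
and rho(k) = gamma(k) / gamma(0). Sigma^2 cancels.
  numerator   = (1)*(0.317) + (0.317)*(-0.035) = 0.305905.
  denominator = (1)^2 + (0.317)^2 + (-0.035)^2 = 1.101714.
  rho(1) = 0.305905 / 1.101714 = 0.2777.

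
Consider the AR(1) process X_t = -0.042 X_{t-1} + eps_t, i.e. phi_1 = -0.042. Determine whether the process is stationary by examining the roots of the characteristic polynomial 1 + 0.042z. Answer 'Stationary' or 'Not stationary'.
\text{Stationary}

The AR(p) characteristic polynomial is P(z) = 1 + 0.042z.
Stationarity requires all roots to lie outside the unit circle, i.e. |z| > 1 for every root.
This is linear in z: 1 + (0.042) z = 0  =>  z = -1/(0.042) = -23.809524,  |z| = 23.809524.
Moduli of all roots: 23.8095.
All moduli strictly greater than 1? Yes.
Verdict: Stationary.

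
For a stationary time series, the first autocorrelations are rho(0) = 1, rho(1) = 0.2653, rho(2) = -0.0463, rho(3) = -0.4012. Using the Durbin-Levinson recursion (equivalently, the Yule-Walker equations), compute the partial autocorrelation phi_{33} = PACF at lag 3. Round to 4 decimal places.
\phi_{33} = -0.3870

The PACF at lag k is phi_{kk}, the last component of the solution
to the Yule-Walker system G_k phi = r_k where
  (G_k)_{ij} = rho(|i - j|), (r_k)_i = rho(i), i,j = 1..k.
Equivalently, Durbin-Levinson gives phi_{kk} iteratively:
  phi_{11} = rho(1)
  phi_{kk} = [rho(k) - sum_{j=1..k-1} phi_{k-1,j} rho(k-j)]
            / [1 - sum_{j=1..k-1} phi_{k-1,j} rho(j)],
  phi_{k,j} = phi_{k-1,j} - phi_{kk} phi_{k-1,k-j},  j = 1..k-1.
Step k = 1:
  phi_11 = rho(1) = 0.2653.
Step k = 2:
  phi_22 = [rho(2) - phi_11 rho(1)] / [1 - phi_11 rho(1)] = [-0.0463 - (0.2653)(0.2653)] / [1 - (0.2653)(0.2653)]
         = -0.11668409 / 0.92961591 = -0.125519.
  Update: phi_21 = phi_11 - phi_22 phi_11 = 0.2653 - (-0.125519)(0.2653) = 0.2986.
Step k = 3:
  phi_33 = [rho(3) - phi_21 rho(2) - phi_22 rho(1)] / [1 - phi_21 rho(1) - phi_22 rho(2)]
    numerator   = -0.4012 - (0.2986)(-0.0463) - (-0.125519)(0.2653) = -0.35407473
    denominator = 1 - (0.2986)(0.2653) - (-0.125519)(-0.0463) = 0.91496989
  phi_33 = -0.35407473 / 0.91496989 = -0.387.
Therefore phi_{33} = -0.3870.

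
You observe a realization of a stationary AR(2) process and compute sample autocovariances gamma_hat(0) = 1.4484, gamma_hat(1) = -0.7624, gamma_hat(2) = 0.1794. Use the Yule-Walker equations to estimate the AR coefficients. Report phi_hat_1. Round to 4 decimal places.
\hat\phi_{1} = -0.6379

The Yule-Walker equations for an AR(p) process read, in matrix form,
  Gamma_p phi = r_p,   with   (Gamma_p)_{ij} = gamma(|i - j|),
                       (r_p)_i = gamma(i),   i,j = 1..p.
Substitute the sample gammas (Toeplitz matrix and right-hand side of size 2):
  Gamma_p = [[1.4484, -0.7624], [-0.7624, 1.4484]]
  r_p     = [-0.7624, 0.1794]
Written out:
  1.4484 phi_1 - 0.7624 phi_2 = -0.7624
  -0.7624 phi_1 + 1.4484 phi_2 = 0.1794
Solve by Cramer's rule:
  det = gamma(0)^2 - gamma(1)^2 = (1.4484)^2 - (-0.7624)^2 = 2.09786256 - 0.58125376 = 1.5166088
  phi_hat_1 = [gamma(1) gamma(0) - gamma(1) gamma(2)] / det = [(-0.7624)(1.4484) - (-0.7624)(0.1794)] / 1.5166088 = -0.9674856 / 1.5166088 = -0.6379
  phi_hat_2 = [gamma(0) gamma(2) - gamma(1)^2] / det = [(1.4484)(0.1794) - (-0.7624)^2] / 1.5166088 = -0.3214108 / 1.5166088 = -0.2119
So phi_hat = [-0.6379, -0.2119].
Therefore phi_hat_1 = -0.6379.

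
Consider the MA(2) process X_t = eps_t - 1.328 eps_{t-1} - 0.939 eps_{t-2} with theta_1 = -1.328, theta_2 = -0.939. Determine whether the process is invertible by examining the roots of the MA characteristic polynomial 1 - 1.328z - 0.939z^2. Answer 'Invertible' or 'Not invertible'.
\text{Not invertible}

The MA(q) characteristic polynomial is P(z) = 1 - 1.328z - 0.939z^2.
Invertibility requires all roots to lie outside the unit circle, i.e. |z| > 1 for every root.
Set 1 + (-1.328) z + (-0.939) z^2 = 0, i.e. a z^2 + b z + c = 0 with a = -0.939, b = -1.328, c = 1.
Discriminant D = b^2 - 4ac = (-1.328)^2 - 4*(-0.939)*1 = 1.763584 - (-3.756) = 5.519584.
D >= 0, so the roots are real: z = (-b +/- sqrt(D)) / (2a) = (1.328 +/- 2.349379) / (-1.878).
  z_1 = (1.328 + 2.349379) / (-1.878) = -1.9581,   |z_1| = 1.9581.
  z_2 = (1.328 - 2.349379) / (-1.878) = 0.5439,   |z_2| = 0.5439.
Moduli of all roots: 1.9581, 0.5439.
All moduli strictly greater than 1? No.
Verdict: Not invertible.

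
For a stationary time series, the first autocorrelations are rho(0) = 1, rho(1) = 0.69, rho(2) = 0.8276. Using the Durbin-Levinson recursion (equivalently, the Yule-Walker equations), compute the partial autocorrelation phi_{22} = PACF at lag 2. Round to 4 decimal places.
\phi_{22} = 0.6709

The PACF at lag k is phi_{kk}, the last component of the solution
to the Yule-Walker system G_k phi = r_k where
  (G_k)_{ij} = rho(|i - j|), (r_k)_i = rho(i), i,j = 1..k.
Equivalently, Durbin-Levinson gives phi_{kk} iteratively:
  phi_{11} = rho(1)
  phi_{kk} = [rho(k) - sum_{j=1..k-1} phi_{k-1,j} rho(k-j)]
            / [1 - sum_{j=1..k-1} phi_{k-1,j} rho(j)],
  phi_{k,j} = phi_{k-1,j} - phi_{kk} phi_{k-1,k-j},  j = 1..k-1.
Step k = 1:
  phi_11 = rho(1) = 0.69.
Step k = 2:
  phi_22 = [rho(2) - phi_11 rho(1)] / [1 - phi_11 rho(1)] = [0.8276 - (0.69)(0.69)] / [1 - (0.69)(0.69)]
         = 0.3515 / 0.5239 = 0.6709.
Therefore phi_{22} = 0.6709.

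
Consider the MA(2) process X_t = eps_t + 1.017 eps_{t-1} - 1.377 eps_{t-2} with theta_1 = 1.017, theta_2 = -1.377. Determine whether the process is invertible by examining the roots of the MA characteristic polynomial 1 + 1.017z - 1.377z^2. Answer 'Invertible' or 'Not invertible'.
\text{Not invertible}

The MA(q) characteristic polynomial is P(z) = 1 + 1.017z - 1.377z^2.
Invertibility requires all roots to lie outside the unit circle, i.e. |z| > 1 for every root.
Set 1 + (1.017) z + (-1.377) z^2 = 0, i.e. a z^2 + b z + c = 0 with a = -1.377, b = 1.017, c = 1.
Discriminant D = b^2 - 4ac = (1.017)^2 - 4*(-1.377)*1 = 1.034289 - (-5.508) = 6.542289.
D >= 0, so the roots are real: z = (-b +/- sqrt(D)) / (2a) = (-1.017 +/- 2.55779) / (-2.754).
  z_1 = (-1.017 + 2.55779) / (-2.754) = -0.5595,   |z_1| = 0.5595.
  z_2 = (-1.017 - 2.55779) / (-2.754) = 1.298,   |z_2| = 1.298.
Moduli of all roots: 0.5595, 1.2980.
All moduli strictly greater than 1? No.
Verdict: Not invertible.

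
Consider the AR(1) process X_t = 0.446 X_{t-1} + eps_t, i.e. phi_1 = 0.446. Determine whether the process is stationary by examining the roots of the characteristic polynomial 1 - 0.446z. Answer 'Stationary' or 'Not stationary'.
\text{Stationary}

The AR(p) characteristic polynomial is P(z) = 1 - 0.446z.
Stationarity requires all roots to lie outside the unit circle, i.e. |z| > 1 for every root.
This is linear in z: 1 + (-0.446) z = 0  =>  z = -1/(-0.446) = 2.242152,  |z| = 2.242152.
Moduli of all roots: 2.2422.
All moduli strictly greater than 1? Yes.
Verdict: Stationary.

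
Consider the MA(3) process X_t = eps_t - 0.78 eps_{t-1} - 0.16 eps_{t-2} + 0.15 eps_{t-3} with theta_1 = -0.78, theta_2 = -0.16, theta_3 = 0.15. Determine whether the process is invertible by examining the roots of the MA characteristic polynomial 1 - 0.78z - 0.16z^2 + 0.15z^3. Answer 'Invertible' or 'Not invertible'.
\text{Invertible}

The MA(q) characteristic polynomial is P(z) = 1 - 0.78z - 0.16z^2 + 0.15z^3.
Invertibility requires all roots to lie outside the unit circle, i.e. |z| > 1 for every root.
Degree 3: look for a simple real root z0 first, then factor out (1 - z/z0) and solve the remaining quadratic.
Testing z0 = 2: P(2) = 1 + (-0.78)(2) + (-0.16)(2)^2 + (0.15)(2)^3
  = 1 + (-1.56) + (-0.64) + (1.2) = 0.  So z_0 = 2 is a root, |z_0| = 2.
Divide out the factor (1 - 0.5 z) = (1 - z/z0) (since 1/z0 = 0.5):
  P(z) = (1 - 0.5 z)(1 + (-0.28) z + (-0.3) z^2)
  [check: z-coef -0.28 - (0.5) = -0.78; z^2-coef -0.3 - (0.5)(-0.28) = -0.16; z^3-coef -(0.5)(-0.3) = 0.15.]
Remaining roots from the quadratic factor 1 + (-0.28) z + (-0.3) z^2:
  Set 1 + (-0.28) z + (-0.3) z^2 = 0, i.e. a z^2 + b z + c = 0 with a = -0.3, b = -0.28, c = 1.
  Discriminant D = b^2 - 4ac = (-0.28)^2 - 4*(-0.3)*1 = 0.0784 - (-1.2) = 1.2784.
  D >= 0, so the roots are real: z = (-b +/- sqrt(D)) / (2a) = (0.28 +/- 1.130664) / (-0.6).
    z_1 = (0.28 + 1.130664) / (-0.6) = -2.3511,   |z_1| = 2.3511.
    z_2 = (0.28 - 1.130664) / (-0.6) = 1.4178,   |z_2| = 1.4178.
Moduli of all roots: 2.0000, 2.3511, 1.4178.
All moduli strictly greater than 1? Yes.
Verdict: Invertible.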